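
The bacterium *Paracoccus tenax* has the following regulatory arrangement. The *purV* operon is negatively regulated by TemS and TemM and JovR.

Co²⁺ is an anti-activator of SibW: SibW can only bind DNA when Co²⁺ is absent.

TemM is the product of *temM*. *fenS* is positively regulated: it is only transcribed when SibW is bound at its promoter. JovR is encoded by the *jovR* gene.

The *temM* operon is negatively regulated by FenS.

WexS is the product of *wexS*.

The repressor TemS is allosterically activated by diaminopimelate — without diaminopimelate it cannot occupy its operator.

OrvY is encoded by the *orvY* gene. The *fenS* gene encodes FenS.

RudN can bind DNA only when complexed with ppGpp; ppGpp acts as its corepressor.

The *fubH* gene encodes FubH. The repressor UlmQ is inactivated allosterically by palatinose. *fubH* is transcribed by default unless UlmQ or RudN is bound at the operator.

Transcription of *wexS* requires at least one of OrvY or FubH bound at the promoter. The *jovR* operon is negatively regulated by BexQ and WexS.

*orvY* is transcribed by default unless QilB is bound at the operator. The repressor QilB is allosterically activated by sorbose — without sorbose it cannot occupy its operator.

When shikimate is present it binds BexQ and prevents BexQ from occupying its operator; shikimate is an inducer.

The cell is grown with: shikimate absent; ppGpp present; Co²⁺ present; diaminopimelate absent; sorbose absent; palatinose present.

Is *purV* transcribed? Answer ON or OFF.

OFF

Diaminopimelate is absent, so TemS is inactive.
Co²⁺ is present, so SibW is inactive.
Required activator SibW is absent, so *fenS* is not transcribed.
So FenS is not produced.
With no repressor bound, *temM* is transcribed.
So TemM is produced and active.
Shikimate is absent, so BexQ is active.
Sorbose is absent, so QilB is inactive.
With no repressor bound, *orvY* is transcribed.
So OrvY is produced and active.
Palatinose is present, so UlmQ is inactive.
ppGpp is present, so RudN is active.
With repressor RudN bound, *fubH* is not transcribed.
So FubH is not produced.
Activator OrvY is present, so *wexS* is transcribed.
So WexS is produced and active.
With repressor BexQ bound, *jovR* is not transcribed.
So JovR is not produced.
With repressor TemM bound, *purV* is not transcribed.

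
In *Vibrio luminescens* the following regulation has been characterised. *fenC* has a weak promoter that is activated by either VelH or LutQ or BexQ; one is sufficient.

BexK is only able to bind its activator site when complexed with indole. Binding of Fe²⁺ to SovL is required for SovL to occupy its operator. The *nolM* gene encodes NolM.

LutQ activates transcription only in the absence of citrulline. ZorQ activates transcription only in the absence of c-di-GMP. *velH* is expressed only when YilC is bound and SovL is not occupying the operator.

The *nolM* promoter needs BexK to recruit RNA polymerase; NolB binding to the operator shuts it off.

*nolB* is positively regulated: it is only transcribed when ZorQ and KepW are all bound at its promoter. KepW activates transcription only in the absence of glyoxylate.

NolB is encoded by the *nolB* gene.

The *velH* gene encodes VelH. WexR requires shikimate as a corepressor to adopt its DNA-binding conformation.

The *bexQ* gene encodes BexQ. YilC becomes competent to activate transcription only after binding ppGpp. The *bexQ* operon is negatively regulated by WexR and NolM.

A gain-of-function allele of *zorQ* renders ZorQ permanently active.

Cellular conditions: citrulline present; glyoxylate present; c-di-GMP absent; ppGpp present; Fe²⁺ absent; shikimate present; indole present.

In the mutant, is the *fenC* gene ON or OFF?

Fe²⁺ is absent, so SovL is inactive.
ppGpp is present, so YilC is active.
No repressor is bound and YilC is active, so *velH* is transcribed.
So VelH is produced and active.
Citrulline is present, so LutQ is inactive.
Shikimate is present, so WexR is active.
Indole is present, so BexK is active.
ZorQ is constitutively active in this strain.
Glyoxylate is present, so KepW is inactive.
Required activator KepW is absent, so *nolB* is not transcribed.
So NolB is not produced.
No repressor is bound and BexK is active, so *nolM* is transcribed.
So NolM is produced and active.
With repressor WexR bound, *bexQ* is not transcribed.
So BexQ is not produced.
Activator VelH is present, so *fenC* is transcribed.

ON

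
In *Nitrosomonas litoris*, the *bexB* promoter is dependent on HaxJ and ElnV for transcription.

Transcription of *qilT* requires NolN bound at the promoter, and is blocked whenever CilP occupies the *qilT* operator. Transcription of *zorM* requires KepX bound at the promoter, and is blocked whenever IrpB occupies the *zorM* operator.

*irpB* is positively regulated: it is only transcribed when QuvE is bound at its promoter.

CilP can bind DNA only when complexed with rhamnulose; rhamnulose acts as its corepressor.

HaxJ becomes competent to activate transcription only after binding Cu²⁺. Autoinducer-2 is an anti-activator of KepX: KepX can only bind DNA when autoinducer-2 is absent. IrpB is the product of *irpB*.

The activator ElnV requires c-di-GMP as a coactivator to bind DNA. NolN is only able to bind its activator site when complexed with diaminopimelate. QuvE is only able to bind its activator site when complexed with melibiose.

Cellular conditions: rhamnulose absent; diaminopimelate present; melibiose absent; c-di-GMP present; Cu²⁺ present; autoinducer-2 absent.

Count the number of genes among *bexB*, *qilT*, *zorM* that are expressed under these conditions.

3

Cu²⁺ is present, so HaxJ is active.
c-di-GMP is present, so ElnV is active.
No repressor is bound and HaxJ and ElnV are active, so *bexB* is transcribed.
→ *bexB* is ON.
Diaminopimelate is present, so NolN is active.
Rhamnulose is absent, so CilP is inactive.
No repressor is bound and NolN is active, so *qilT* is transcribed.
→ *qilT* is ON.
Melibiose is absent, so QuvE is inactive.
Required activator QuvE is absent, so *irpB* is not transcribed.
So IrpB is not produced.
Autoinducer-2 is absent, so KepX is active.
No repressor is bound and KepX is active, so *zorM* is transcribed.
→ *zorM* is ON.
3 of the 3 genes are transcribed.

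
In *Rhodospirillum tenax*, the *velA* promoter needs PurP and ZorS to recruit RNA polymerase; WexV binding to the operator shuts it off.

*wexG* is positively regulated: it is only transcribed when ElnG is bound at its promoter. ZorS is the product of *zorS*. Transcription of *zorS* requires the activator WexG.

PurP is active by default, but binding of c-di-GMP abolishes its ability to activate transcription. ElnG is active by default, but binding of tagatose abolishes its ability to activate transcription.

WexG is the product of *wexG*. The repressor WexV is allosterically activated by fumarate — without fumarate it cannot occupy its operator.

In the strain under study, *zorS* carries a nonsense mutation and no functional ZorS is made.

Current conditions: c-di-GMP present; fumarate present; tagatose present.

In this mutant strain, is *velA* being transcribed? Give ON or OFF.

OFF

c-di-GMP is present, so PurP is inactive.
ZorS is non-functional in this strain, so it has no effect.
Fumarate is present, so WexV is active.
With repressor WexV bound, *velA* is not transcribed.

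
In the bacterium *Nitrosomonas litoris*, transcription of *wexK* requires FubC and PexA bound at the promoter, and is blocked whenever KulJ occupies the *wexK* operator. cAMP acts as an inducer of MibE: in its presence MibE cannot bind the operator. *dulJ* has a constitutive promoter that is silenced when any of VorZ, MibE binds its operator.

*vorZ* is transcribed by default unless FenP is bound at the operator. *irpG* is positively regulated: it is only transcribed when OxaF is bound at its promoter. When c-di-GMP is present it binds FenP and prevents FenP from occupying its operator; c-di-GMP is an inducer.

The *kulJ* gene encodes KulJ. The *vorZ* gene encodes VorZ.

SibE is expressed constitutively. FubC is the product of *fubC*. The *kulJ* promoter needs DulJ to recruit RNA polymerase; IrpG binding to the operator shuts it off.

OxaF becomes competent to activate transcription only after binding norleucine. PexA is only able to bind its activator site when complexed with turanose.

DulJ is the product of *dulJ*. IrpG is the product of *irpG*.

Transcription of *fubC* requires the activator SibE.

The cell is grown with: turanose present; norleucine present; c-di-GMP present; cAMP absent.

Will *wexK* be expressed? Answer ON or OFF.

Norleucine is present, so OxaF is active.
No repressor is bound and OxaF is active, so *irpG* is transcribed.
So IrpG is produced and active.
c-di-GMP is present, so FenP is inactive.
With no repressor bound, *vorZ* is transcribed.
So VorZ is produced and active.
cAMP is absent, so MibE is active.
With repressor VorZ bound, *dulJ* is not transcribed.
So DulJ is not produced.
With repressor IrpG bound, *kulJ* is not transcribed.
So KulJ is not produced.
SibE is produced constitutively and is active.
No repressor is bound and SibE is active, so *fubC* is transcribed.
So FubC is produced and active.
Turanose is present, so PexA is active.
No repressor is bound and FubC and PexA are active, so *wexK* is transcribed.

ON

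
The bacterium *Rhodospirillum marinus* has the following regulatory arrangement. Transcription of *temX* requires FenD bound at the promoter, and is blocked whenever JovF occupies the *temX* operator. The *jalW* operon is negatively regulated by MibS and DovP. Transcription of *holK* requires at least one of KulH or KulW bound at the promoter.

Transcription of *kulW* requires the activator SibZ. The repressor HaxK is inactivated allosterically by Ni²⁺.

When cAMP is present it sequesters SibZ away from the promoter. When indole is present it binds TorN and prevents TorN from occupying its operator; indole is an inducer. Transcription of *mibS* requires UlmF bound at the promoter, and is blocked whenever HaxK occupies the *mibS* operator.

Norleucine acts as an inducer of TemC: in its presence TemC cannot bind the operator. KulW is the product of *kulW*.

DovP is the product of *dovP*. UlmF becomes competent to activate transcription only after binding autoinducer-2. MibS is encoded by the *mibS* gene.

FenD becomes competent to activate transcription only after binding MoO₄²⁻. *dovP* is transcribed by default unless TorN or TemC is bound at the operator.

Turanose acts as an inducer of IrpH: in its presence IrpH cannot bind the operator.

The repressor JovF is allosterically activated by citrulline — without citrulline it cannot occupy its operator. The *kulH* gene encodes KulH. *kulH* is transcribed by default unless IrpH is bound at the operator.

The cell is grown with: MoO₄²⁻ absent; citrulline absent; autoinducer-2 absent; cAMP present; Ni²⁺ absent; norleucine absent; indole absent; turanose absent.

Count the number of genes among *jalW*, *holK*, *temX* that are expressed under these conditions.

Autoinducer-2 is absent, so UlmF is inactive.
Ni²⁺ is absent, so HaxK is active.
With repressor HaxK bound, *mibS* is not transcribed.
So MibS is not produced.
Indole is absent, so TorN is active.
Norleucine is absent, so TemC is active.
With repressor TorN bound, *dovP* is not transcribed.
So DovP is not produced.
With no repressor bound, *jalW* is transcribed.
→ *jalW* is ON.
Turanose is absent, so IrpH is active.
With repressor IrpH bound, *kulH* is not transcribed.
So KulH is not produced.
cAMP is present, so SibZ is inactive.
Required activator SibZ is absent, so *kulW* is not transcribed.
So KulW is not produced.
No activator is available at the *holK* promoter, so *holK* is not transcribed.
→ *holK* is OFF.
MoO₄²⁻ is absent, so FenD is inactive.
Citrulline is absent, so JovF is inactive.
Required activator FenD is absent, so *temX* is not transcribed.
→ *temX* is OFF.
1 of the 3 genes is transcribed.

1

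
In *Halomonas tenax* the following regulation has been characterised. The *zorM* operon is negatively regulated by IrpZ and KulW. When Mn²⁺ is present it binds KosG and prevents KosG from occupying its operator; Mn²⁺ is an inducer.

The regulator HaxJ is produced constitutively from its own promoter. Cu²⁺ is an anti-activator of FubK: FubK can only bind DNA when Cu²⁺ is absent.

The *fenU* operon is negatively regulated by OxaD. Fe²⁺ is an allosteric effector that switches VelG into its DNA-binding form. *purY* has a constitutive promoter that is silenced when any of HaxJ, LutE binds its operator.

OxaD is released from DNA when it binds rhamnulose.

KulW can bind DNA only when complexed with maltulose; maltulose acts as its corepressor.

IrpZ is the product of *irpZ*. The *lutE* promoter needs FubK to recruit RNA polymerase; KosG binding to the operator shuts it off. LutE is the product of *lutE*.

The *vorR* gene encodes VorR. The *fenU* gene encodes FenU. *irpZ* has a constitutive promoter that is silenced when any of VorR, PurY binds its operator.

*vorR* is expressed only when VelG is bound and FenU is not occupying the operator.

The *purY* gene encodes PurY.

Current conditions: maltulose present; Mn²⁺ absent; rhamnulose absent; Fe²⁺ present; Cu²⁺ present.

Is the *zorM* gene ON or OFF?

OFF

Rhamnulose is absent, so OxaD is active.
With repressor OxaD bound, *fenU* is not transcribed.
So FenU is not produced.
Fe²⁺ is present, so VelG is active.
No repressor is bound and VelG is active, so *vorR* is transcribed.
So VorR is produced and active.
HaxJ is produced constitutively and is active.
Mn²⁺ is absent, so KosG is active.
Cu²⁺ is present, so FubK is inactive.
With repressor KosG bound, *lutE* is not transcribed.
So LutE is not produced.
With repressor HaxJ bound, *purY* is not transcribed.
So PurY is not produced.
With repressor VorR bound, *irpZ* is not transcribed.
So IrpZ is not produced.
Maltulose is present, so KulW is active.
With repressor KulW bound, *zorM* is not transcribed.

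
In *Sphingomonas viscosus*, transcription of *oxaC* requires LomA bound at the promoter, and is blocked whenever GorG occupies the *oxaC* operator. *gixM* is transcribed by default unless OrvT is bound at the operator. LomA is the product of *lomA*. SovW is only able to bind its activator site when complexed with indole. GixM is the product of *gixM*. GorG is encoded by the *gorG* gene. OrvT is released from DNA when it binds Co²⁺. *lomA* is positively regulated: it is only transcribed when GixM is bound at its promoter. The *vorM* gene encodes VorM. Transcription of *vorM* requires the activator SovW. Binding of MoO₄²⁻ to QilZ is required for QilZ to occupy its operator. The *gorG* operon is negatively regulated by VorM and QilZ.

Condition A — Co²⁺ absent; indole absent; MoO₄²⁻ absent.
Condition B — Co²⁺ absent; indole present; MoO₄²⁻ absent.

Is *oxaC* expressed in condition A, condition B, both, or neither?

Condition A:
Co²⁺ is absent, so OrvT is active.
With repressor OrvT bound, *gixM* is not transcribed.
So GixM is not produced.
Required activator GixM is absent, so *lomA* is not transcribed.
So LomA is not produced.
Indole is absent, so SovW is inactive.
Required activator SovW is absent, so *vorM* is not transcribed.
So VorM is not produced.
MoO₄²⁻ is absent, so QilZ is inactive.
With no repressor bound, *gorG* is transcribed.
So GorG is produced and active.
With repressor GorG bound, *oxaC* is not transcribed.
→ *oxaC* is OFF in A.
Condition B:
Co²⁺ is absent, so OrvT is active.
With repressor OrvT bound, *gixM* is not transcribed.
So GixM is not produced.
Required activator GixM is absent, so *lomA* is not transcribed.
So LomA is not produced.
Indole is present, so SovW is active.
No repressor is bound and SovW is active, so *vorM* is transcribed.
So VorM is produced and active.
MoO₄²⁻ is absent, so QilZ is inactive.
With repressor VorM bound, *gorG* is not transcribed.
So GorG is not produced.
Required activator LomA is absent, so *oxaC* is not transcribed.
→ *oxaC* is OFF in B.

neither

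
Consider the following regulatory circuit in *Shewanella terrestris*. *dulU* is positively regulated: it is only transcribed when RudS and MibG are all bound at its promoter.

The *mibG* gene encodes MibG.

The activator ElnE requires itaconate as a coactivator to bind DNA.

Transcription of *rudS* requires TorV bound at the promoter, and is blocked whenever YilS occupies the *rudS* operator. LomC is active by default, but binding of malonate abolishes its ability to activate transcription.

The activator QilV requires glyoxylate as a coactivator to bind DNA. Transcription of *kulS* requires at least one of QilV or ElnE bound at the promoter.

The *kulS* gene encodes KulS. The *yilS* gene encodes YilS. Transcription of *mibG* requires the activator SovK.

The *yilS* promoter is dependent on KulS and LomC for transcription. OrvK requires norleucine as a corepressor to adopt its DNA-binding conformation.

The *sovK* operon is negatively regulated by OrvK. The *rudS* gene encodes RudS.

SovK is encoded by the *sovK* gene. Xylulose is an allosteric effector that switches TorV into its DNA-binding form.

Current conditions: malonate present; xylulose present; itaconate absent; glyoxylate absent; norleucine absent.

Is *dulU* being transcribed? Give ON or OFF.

ON

Xylulose is present, so TorV is active.
Glyoxylate is absent, so QilV is inactive.
Itaconate is absent, so ElnE is inactive.
No activator is available at the *kulS* promoter, so *kulS* is not transcribed.
So KulS is not produced.
Malonate is present, so LomC is inactive.
Required activator KulS is absent, so *yilS* is not transcribed.
So YilS is not produced.
No repressor is bound and TorV is active, so *rudS* is transcribed.
So RudS is produced and active.
Norleucine is absent, so OrvK is inactive.
With no repressor bound, *sovK* is transcribed.
So SovK is produced and active.
No repressor is bound and SovK is active, so *mibG* is transcribed.
So MibG is produced and active.
No repressor is bound and RudS and MibG are active, so *dulU* is transcribed.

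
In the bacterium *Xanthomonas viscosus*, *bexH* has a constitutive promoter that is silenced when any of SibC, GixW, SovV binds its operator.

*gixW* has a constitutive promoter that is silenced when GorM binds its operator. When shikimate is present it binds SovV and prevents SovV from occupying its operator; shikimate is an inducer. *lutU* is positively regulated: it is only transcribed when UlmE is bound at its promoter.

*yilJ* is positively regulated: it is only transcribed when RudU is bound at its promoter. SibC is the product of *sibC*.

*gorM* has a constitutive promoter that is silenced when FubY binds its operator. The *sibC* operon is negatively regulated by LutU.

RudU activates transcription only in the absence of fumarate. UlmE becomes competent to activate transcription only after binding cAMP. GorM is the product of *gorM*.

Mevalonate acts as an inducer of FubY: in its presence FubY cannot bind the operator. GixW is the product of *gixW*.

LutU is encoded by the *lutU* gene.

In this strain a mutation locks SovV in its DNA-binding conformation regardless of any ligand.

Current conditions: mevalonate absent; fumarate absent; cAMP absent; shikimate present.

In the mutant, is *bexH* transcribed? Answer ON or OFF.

OFF

cAMP is absent, so UlmE is inactive.
Required activator UlmE is absent, so *lutU* is not transcribed.
So LutU is not produced.
With no repressor bound, *sibC* is transcribed.
So SibC is produced and active.
Mevalonate is absent, so FubY is active.
With repressor FubY bound, *gorM* is not transcribed.
So GorM is not produced.
With no repressor bound, *gixW* is transcribed.
So GixW is produced and active.
SovV is constitutively active in this strain.
With repressor SibC bound, *bexH* is not transcribed.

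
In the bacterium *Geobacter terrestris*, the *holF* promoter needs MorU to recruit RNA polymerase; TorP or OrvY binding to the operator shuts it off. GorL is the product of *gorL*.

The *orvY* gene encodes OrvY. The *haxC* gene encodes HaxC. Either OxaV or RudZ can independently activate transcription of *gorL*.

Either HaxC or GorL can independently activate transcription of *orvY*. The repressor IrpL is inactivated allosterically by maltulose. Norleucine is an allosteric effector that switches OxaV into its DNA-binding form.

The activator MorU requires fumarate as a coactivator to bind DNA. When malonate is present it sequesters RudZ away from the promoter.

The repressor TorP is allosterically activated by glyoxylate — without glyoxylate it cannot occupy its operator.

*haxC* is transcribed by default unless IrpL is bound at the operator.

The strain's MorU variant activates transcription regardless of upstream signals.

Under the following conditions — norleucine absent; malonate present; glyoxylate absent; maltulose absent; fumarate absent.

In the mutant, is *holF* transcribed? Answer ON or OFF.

Glyoxylate is absent, so TorP is inactive.
MorU is constitutively active in this strain.
Maltulose is absent, so IrpL is active.
With repressor IrpL bound, *haxC* is not transcribed.
So HaxC is not produced.
Norleucine is absent, so OxaV is inactive.
Malonate is present, so RudZ is inactive.
No activator is available at the *gorL* promoter, so *gorL* is not transcribed.
So GorL is not produced.
No activator is available at the *orvY* promoter, so *orvY* is not transcribed.
So OrvY is not produced.
No repressor is bound and MorU is active, so *holF* is transcribed.

ON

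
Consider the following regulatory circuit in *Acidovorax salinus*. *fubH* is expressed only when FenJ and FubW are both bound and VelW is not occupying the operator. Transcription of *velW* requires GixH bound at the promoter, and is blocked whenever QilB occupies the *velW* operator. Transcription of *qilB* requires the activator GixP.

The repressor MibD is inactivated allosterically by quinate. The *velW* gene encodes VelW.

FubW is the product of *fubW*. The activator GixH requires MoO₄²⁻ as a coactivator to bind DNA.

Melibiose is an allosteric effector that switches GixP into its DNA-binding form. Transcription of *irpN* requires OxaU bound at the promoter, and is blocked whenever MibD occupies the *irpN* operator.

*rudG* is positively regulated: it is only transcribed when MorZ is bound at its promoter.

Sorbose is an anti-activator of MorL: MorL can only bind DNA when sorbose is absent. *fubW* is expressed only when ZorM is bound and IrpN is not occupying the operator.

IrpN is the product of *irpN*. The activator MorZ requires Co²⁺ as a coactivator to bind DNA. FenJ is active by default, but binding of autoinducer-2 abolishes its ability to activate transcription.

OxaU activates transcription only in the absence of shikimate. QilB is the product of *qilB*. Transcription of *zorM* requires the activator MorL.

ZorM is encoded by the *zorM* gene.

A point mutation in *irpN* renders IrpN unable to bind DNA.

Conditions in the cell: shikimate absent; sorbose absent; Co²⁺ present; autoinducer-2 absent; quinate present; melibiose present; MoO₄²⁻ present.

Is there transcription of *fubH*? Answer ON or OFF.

ON

Autoinducer-2 is absent, so FenJ is active.
Sorbose is absent, so MorL is active.
No repressor is bound and MorL is active, so *zorM* is transcribed.
So ZorM is produced and active.
IrpN is non-functional in this strain, so it has no effect.
No repressor is bound and ZorM is active, so *fubW* is transcribed.
So FubW is produced and active.
MoO₄²⁻ is present, so GixH is active.
Melibiose is present, so GixP is active.
No repressor is bound and GixP is active, so *qilB* is transcribed.
So QilB is produced and active.
With repressor QilB bound, *velW* is not transcribed.
So VelW is not produced.
No repressor is bound and FenJ and FubW are active, so *fubH* is transcribed.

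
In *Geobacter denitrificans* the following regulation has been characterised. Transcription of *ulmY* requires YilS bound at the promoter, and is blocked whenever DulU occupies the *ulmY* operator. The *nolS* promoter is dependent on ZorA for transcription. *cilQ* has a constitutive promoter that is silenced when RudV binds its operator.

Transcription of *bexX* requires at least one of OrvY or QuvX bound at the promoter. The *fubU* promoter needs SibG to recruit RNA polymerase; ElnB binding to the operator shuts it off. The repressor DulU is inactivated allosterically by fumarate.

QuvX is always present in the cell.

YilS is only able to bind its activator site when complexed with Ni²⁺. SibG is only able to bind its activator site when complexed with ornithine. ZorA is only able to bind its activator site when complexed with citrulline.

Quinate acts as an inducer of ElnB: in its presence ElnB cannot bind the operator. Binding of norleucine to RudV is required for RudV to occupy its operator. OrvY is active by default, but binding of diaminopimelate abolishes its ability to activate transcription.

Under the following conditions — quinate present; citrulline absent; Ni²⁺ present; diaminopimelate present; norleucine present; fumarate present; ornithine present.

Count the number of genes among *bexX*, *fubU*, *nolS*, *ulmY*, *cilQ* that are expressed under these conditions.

3

Diaminopimelate is present, so OrvY is inactive.
QuvX is produced constitutively and is active.
Activator QuvX is present, so *bexX* is transcribed.
→ *bexX* is ON.
Ornithine is present, so SibG is active.
Quinate is present, so ElnB is inactive.
No repressor is bound and SibG is active, so *fubU* is transcribed.
→ *fubU* is ON.
Citrulline is absent, so ZorA is inactive.
Required activator ZorA is absent, so *nolS* is not transcribed.
→ *nolS* is OFF.
Fumarate is present, so DulU is inactive.
Ni²⁺ is present, so YilS is active.
No repressor is bound and YilS is active, so *ulmY* is transcribed.
→ *ulmY* is ON.
Norleucine is present, so RudV is active.
With repressor RudV bound, *cilQ* is not transcribed.
→ *cilQ* is OFF.
3 of the 5 genes are transcribed.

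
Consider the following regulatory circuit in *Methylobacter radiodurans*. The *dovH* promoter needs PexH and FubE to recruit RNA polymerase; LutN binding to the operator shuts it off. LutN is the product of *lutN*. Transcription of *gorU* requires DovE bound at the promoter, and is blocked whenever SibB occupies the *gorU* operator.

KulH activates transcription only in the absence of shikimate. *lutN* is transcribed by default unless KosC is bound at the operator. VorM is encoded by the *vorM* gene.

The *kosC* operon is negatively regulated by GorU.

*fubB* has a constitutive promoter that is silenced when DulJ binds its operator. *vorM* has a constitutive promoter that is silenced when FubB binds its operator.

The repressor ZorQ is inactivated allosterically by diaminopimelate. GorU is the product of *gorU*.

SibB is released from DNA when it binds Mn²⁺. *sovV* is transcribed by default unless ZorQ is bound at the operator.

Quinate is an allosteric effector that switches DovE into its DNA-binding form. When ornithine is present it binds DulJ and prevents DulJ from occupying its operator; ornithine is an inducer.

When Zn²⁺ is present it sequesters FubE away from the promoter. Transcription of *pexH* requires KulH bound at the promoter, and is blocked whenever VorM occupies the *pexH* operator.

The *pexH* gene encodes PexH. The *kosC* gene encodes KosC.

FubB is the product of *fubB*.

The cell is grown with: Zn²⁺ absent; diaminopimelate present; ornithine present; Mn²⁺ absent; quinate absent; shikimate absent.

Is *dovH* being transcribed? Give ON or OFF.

ON

Ornithine is present, so DulJ is inactive.
With no repressor bound, *fubB* is transcribed.
So FubB is produced and active.
With repressor FubB bound, *vorM* is not transcribed.
So VorM is not produced.
Shikimate is absent, so KulH is active.
No repressor is bound and KulH is active, so *pexH* is transcribed.
So PexH is produced and active.
Zn²⁺ is absent, so FubE is active.
Mn²⁺ is absent, so SibB is active.
Quinate is absent, so DovE is inactive.
With repressor SibB bound, *gorU* is not transcribed.
So GorU is not produced.
With no repressor bound, *kosC* is transcribed.
So KosC is produced and active.
With repressor KosC bound, *lutN* is not transcribed.
So LutN is not produced.
No repressor is bound and PexH and FubE are active, so *dovH* is transcribed.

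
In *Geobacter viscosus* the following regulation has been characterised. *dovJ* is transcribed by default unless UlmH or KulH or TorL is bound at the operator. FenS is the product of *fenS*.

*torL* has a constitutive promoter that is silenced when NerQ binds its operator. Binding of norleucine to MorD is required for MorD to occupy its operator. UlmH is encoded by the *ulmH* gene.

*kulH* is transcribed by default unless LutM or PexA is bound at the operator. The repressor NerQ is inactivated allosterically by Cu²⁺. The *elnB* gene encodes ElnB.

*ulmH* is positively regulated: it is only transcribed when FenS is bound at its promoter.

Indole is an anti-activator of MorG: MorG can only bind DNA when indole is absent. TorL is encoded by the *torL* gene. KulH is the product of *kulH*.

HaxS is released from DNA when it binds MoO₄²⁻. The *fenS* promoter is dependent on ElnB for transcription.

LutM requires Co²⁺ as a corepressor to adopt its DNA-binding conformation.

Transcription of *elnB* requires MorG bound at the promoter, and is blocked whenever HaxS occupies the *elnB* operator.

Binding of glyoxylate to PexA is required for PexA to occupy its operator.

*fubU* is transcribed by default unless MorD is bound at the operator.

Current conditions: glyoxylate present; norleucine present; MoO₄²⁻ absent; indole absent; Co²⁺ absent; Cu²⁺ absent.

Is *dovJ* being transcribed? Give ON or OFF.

ON

MoO₄²⁻ is absent, so HaxS is active.
Indole is absent, so MorG is active.
With repressor HaxS bound, *elnB* is not transcribed.
So ElnB is not produced.
Required activator ElnB is absent, so *fenS* is not transcribed.
So FenS is not produced.
Required activator FenS is absent, so *ulmH* is not transcribed.
So UlmH is not produced.
Co²⁺ is absent, so LutM is inactive.
Glyoxylate is present, so PexA is active.
With repressor PexA bound, *kulH* is not transcribed.
So KulH is not produced.
Cu²⁺ is absent, so NerQ is active.
With repressor NerQ bound, *torL* is not transcribed.
So TorL is not produced.
With no repressor bound, *dovJ* is transcribed.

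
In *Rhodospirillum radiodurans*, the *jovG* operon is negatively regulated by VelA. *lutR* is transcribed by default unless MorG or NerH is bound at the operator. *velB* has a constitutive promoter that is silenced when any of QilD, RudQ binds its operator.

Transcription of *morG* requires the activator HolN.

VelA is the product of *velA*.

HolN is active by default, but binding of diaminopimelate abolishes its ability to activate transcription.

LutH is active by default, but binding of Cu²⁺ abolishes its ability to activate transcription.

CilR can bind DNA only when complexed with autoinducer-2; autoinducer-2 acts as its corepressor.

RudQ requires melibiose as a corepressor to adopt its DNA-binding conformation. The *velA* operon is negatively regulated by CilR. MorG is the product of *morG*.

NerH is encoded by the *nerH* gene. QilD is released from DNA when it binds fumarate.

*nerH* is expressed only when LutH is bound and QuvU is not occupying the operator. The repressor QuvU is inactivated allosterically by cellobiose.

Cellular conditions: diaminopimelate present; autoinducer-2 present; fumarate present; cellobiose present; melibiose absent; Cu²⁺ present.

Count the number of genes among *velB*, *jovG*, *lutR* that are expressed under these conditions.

Fumarate is present, so QilD is inactive.
Melibiose is absent, so RudQ is inactive.
With no repressor bound, *velB* is transcribed.
→ *velB* is ON.
Autoinducer-2 is present, so CilR is active.
With repressor CilR bound, *velA* is not transcribed.
So VelA is not produced.
With no repressor bound, *jovG* is transcribed.
→ *jovG* is ON.
Diaminopimelate is present, so HolN is inactive.
Required activator HolN is absent, so *morG* is not transcribed.
So MorG is not produced.
Cellobiose is present, so QuvU is inactive.
Cu²⁺ is present, so LutH is inactive.
Required activator LutH is absent, so *nerH* is not transcribed.
So NerH is not produced.
With no repressor bound, *lutR* is transcribed.
→ *lutR* is ON.
3 of the 3 genes are transcribed.

3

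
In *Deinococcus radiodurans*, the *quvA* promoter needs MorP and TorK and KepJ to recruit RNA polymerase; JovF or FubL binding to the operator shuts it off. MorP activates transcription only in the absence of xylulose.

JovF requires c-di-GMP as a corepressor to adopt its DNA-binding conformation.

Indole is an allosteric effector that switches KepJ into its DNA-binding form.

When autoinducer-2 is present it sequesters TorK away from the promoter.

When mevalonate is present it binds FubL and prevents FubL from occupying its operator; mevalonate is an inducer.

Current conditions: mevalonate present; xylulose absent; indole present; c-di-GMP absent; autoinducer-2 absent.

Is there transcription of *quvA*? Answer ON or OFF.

Xylulose is absent, so MorP is active.
Autoinducer-2 is absent, so TorK is active.
c-di-GMP is absent, so JovF is inactive.
Mevalonate is present, so FubL is inactive.
Indole is present, so KepJ is active.
No repressor is bound and MorP and TorK and KepJ are active, so *quvA* is transcribed.

ON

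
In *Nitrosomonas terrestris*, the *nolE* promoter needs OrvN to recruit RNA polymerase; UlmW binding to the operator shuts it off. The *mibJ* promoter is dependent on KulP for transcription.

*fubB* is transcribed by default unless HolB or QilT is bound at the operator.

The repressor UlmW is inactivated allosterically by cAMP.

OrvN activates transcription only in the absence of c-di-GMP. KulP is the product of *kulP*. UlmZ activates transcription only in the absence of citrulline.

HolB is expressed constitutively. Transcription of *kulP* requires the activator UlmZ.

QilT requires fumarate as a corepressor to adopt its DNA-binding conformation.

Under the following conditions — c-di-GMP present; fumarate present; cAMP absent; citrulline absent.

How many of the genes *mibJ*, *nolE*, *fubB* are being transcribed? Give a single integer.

1

Citrulline is absent, so UlmZ is active.
No repressor is bound and UlmZ is active, so *kulP* is transcribed.
So KulP is produced and active.
No repressor is bound and KulP is active, so *mibJ* is transcribed.
→ *mibJ* is ON.
c-di-GMP is present, so OrvN is inactive.
cAMP is absent, so UlmW is active.
With repressor UlmW bound, *nolE* is not transcribed.
→ *nolE* is OFF.
HolB is produced constitutively and is active.
Fumarate is present, so QilT is active.
With repressor HolB bound, *fubB* is not transcribed.
→ *fubB* is OFF.
1 of the 3 genes is transcribed.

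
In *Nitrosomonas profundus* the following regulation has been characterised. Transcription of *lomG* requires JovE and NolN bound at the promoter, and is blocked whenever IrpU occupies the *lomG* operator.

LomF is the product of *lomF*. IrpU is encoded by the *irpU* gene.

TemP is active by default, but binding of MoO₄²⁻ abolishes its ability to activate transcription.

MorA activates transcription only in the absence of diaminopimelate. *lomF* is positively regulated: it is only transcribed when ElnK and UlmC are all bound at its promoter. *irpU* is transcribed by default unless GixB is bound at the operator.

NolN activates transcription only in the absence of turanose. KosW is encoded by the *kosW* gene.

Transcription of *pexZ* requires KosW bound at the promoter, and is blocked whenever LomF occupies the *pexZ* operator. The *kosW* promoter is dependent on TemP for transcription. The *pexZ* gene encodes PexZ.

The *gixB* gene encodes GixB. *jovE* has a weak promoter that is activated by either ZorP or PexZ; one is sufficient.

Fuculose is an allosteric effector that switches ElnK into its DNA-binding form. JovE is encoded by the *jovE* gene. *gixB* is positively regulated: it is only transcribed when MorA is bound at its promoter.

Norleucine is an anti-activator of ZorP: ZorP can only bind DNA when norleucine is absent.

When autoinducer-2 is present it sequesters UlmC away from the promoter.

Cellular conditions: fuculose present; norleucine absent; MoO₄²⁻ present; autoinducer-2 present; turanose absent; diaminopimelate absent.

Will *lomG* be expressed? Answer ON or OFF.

Diaminopimelate is absent, so MorA is active.
No repressor is bound and MorA is active, so *gixB* is transcribed.
So GixB is produced and active.
With repressor GixB bound, *irpU* is not transcribed.
So IrpU is not produced.
Norleucine is absent, so ZorP is active.
MoO₄²⁻ is present, so TemP is inactive.
Required activator TemP is absent, so *kosW* is not transcribed.
So KosW is not produced.
Fuculose is present, so ElnK is active.
Autoinducer-2 is present, so UlmC is inactive.
Required activator UlmC is absent, so *lomF* is not transcribed.
So LomF is not produced.
Required activator KosW is absent, so *pexZ* is not transcribed.
So PexZ is not produced.
Activator ZorP is present, so *jovE* is transcribed.
So JovE is produced and active.
Turanose is absent, so NolN is active.
No repressor is bound and JovE and NolN are active, so *lomG* is transcribed.

ON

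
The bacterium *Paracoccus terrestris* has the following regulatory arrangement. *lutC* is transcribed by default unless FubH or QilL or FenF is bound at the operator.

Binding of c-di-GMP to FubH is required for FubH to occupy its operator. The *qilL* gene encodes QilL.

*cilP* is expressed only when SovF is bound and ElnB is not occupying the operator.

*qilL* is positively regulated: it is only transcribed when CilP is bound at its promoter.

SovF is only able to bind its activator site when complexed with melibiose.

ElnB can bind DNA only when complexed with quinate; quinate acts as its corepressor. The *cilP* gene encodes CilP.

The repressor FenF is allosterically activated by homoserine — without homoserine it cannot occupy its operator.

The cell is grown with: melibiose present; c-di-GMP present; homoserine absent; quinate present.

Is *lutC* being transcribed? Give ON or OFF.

c-di-GMP is present, so FubH is active.
Quinate is present, so ElnB is active.
Melibiose is present, so SovF is active.
With repressor ElnB bound, *cilP* is not transcribed.
So CilP is not produced.
Required activator CilP is absent, so *qilL* is not transcribed.
So QilL is not produced.
Homoserine is absent, so FenF is inactive.
With repressor FubH bound, *lutC* is not transcribed.

OFF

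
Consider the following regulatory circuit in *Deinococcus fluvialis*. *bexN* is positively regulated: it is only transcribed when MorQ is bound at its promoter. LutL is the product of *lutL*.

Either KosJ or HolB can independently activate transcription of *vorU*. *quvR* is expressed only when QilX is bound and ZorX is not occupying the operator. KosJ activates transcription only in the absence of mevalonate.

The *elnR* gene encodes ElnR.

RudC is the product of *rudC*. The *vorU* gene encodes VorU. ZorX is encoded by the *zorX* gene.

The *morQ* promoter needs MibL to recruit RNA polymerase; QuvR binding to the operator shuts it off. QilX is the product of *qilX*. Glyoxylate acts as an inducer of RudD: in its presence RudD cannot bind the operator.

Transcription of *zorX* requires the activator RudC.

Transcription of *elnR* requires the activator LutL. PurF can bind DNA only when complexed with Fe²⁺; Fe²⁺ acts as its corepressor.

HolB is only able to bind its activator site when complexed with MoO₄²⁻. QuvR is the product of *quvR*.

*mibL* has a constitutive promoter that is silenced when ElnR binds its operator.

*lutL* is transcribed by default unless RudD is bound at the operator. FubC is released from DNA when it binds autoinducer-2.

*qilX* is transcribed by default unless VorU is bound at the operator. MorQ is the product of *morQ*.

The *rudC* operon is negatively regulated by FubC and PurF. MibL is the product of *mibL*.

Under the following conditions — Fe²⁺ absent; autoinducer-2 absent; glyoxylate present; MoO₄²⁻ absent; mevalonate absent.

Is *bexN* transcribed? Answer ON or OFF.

OFF

Glyoxylate is present, so RudD is inactive.
With no repressor bound, *lutL* is transcribed.
So LutL is produced and active.
No repressor is bound and LutL is active, so *elnR* is transcribed.
So ElnR is produced and active.
With repressor ElnR bound, *mibL* is not transcribed.
So MibL is not produced.
Autoinducer-2 is absent, so FubC is active.
Fe²⁺ is absent, so PurF is inactive.
With repressor FubC bound, *rudC* is not transcribed.
So RudC is not produced.
Required activator RudC is absent, so *zorX* is not transcribed.
So ZorX is not produced.
Mevalonate is absent, so KosJ is active.
MoO₄²⁻ is absent, so HolB is inactive.
Activator KosJ is present, so *vorU* is transcribed.
So VorU is produced and active.
With repressor VorU bound, *qilX* is not transcribed.
So QilX is not produced.
Required activator QilX is absent, so *quvR* is not transcribed.
So QuvR is not produced.
Required activator MibL is absent, so *morQ* is not transcribed.
So MorQ is not produced.
Required activator MorQ is absent, so *bexN* is not transcribed.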